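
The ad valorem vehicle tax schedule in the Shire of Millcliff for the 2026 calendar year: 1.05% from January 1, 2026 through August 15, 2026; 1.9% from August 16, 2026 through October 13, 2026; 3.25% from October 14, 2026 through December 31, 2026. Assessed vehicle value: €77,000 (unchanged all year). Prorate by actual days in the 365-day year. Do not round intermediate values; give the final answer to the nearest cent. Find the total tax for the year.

€1,280.94

January 1 – August 15, 2026: 227 days at 1.05% → €77,000 × 1.05% × 227/365 = €502.8205
August 16 – October 13, 2026: 59 days at 1.9% → €77,000 × 1.9% × 59/365 = €236.4849
October 14 – December 31, 2026: 79 days at 3.25% → €77,000 × 3.25% × 79/365 = €541.6370
Total = €1,280.9425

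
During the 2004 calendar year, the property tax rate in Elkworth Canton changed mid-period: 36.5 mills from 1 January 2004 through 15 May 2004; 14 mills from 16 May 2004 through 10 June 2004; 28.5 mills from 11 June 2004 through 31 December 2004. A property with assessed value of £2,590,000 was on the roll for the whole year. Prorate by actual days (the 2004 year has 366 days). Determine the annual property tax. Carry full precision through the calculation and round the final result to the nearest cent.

£78,846.39

1 January – 15 May 2004: 136 days at 36.5 mills → £2,590,000 × 3.65% × 136/366 = £35,127.7596
16 May – 10 June 2004: 26 days at 14 mills → £2,590,000 × 1.4% × 26/366 = £2,575.8470
11 June – 31 December 2004: 204 days at 28.5 mills → £2,590,000 × 2.85% × 204/366 = £41,142.7869
Total = £78,846.3934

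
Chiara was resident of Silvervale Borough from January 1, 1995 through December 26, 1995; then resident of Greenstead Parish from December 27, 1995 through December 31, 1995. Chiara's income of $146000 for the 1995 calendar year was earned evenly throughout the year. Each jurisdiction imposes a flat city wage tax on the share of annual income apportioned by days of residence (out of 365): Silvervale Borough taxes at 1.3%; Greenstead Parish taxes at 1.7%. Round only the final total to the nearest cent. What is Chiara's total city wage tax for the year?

Silvervale Borough, January 1 – December 26, 1995: 360 days → $146000 × 1.3% × 360/365 = $1872.0000
Greenstead Parish, December 27 – December 31, 1995: 5 days → $146000 × 1.7% × 5/365 = $34.0000
Total = $1906.0000

$1906.00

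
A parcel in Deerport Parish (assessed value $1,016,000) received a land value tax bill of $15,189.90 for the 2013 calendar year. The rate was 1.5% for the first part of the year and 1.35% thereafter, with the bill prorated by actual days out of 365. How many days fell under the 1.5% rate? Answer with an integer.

353 days

Let d = days at the first rate; then 365 − d days at the second rate.
$1,016,000 × [1.5%·d + 1.35%·(365−d)] / 365 = $15,189.90
Solving gives d = 353, so the new rate took effect on 20 Dec 2013.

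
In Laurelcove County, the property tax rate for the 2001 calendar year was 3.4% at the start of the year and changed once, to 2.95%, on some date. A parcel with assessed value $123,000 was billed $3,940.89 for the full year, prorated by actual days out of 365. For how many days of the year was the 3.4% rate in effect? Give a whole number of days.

206 days

Let d = days at the first rate; then 365 − d days at the second rate.
$123,000 × [3.4%·d + 2.95%·(365−d)] / 365 = $3,940.89
Solving gives d = 206, so the new rate took effect on July 26, 2001.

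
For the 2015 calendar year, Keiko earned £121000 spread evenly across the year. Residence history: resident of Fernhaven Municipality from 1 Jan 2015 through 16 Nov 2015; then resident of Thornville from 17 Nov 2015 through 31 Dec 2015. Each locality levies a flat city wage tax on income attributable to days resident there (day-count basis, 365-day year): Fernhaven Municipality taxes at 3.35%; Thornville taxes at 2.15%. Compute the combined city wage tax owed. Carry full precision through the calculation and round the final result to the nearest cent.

£3874.49

Fernhaven Municipality, 1 Jan – 16 Nov 2015: 320 days → £121000 × 3.35% × 320/365 = £3553.7534
Thornville, 17 Nov – 31 Dec 2015: 45 days → £121000 × 2.15% × 45/365 = £320.7329
Total = £3874.4863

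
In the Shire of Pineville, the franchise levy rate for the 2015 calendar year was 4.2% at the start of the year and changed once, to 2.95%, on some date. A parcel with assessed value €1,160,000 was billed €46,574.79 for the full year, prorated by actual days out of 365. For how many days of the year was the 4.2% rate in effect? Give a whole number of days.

311 days

Let d = days at the first rate; then 365 − d days at the second rate.
€1,160,000 × [4.2%·d + 2.95%·(365−d)] / 365 = €46,574.79
Solving gives d = 311, so the new rate took effect on 8 November 2015.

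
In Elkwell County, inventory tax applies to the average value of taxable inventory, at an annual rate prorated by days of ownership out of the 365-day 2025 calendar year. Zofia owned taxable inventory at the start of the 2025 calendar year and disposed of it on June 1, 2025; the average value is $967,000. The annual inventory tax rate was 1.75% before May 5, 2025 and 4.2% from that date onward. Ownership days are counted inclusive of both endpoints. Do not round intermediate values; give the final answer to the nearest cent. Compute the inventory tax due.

$8,864.61

January 1 – May 4, 2025: 124 days at 1.75% → $967,000 × 1.75% × 124/365 = $5,749.0137
May 5 – June 1, 2025: 28 days at 4.2% → $967,000 × 4.2% × 28/365 = $3,115.5945
Total = $8,864.6082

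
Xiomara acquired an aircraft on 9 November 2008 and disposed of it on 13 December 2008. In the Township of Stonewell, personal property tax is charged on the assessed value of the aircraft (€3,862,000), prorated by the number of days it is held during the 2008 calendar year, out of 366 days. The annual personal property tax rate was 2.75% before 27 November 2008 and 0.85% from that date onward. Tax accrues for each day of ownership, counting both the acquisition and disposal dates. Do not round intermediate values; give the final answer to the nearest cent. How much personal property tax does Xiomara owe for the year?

9 November – 26 November 2008: 18 days at 2.75% → €3,862,000 × 2.75% × 18/366 = €5,223.1967
27 November – 13 December 2008: 17 days at 0.85% → €3,862,000 × 0.85% × 17/366 = €1,524.7514
Total = €6,747.9481

€6,747.95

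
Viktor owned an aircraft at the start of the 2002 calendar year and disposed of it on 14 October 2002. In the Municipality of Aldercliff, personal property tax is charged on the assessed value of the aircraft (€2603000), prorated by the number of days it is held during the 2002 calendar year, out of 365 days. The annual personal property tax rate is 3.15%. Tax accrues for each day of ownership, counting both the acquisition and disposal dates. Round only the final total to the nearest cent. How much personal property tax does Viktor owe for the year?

Days held (1 January – 14 October 2002): 287 out of 365
Tax = €2603000 × 3.15% × 287/365 = €64472.3877

€64472.39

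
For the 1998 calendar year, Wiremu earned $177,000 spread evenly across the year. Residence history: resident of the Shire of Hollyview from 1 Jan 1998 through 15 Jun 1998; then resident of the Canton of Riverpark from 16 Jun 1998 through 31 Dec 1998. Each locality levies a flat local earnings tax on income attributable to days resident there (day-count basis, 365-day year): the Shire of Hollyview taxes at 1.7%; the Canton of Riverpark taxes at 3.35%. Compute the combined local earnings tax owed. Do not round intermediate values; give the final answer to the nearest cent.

The Shire of Hollyview, 1 Jan – 15 Jun 1998: 166 days → $177,000 × 1.7% × 166/365 = $1,368.4767
The Canton of Riverpark, 16 Jun – 31 Dec 1998: 199 days → $177,000 × 3.35% × 199/365 = $3,232.7959
Total = $4,601.2726

$4,601.27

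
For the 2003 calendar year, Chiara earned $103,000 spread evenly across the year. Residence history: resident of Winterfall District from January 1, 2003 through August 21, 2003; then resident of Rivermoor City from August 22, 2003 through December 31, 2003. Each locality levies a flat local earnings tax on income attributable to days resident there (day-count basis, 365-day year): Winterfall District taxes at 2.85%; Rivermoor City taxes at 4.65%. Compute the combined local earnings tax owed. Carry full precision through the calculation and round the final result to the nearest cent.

$3,605.99

Winterfall District, January 1 – August 21, 2003: 233 days → $103,000 × 2.85% × 233/365 = $1,873.8945
Rivermoor City, August 22 – December 31, 2003: 132 days → $103,000 × 4.65% × 132/365 = $1,732.0932
Total = $3,605.9877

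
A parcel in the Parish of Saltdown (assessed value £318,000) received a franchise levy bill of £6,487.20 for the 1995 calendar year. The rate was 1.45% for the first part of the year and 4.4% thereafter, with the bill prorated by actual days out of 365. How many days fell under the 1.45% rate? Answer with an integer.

Let d = days at the first rate; then 365 − d days at the second rate.
£318,000 × [1.45%·d + 4.4%·(365−d)] / 365 = £6,487.20
Solving gives d = 292, so the new rate took effect on October 20, 1995.

292 days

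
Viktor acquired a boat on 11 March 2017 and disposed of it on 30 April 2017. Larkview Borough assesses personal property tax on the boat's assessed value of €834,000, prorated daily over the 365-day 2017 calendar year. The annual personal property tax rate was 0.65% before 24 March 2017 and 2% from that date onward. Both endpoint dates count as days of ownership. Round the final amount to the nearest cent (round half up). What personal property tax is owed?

€1,929.62

11 March – 23 March 2017: 13 days at 0.65% → €834,000 × 0.65% × 13/365 = €193.0767
24 March – 30 April 2017: 38 days at 2% → €834,000 × 2% × 38/365 = €1,736.5479
Total = €1,929.6247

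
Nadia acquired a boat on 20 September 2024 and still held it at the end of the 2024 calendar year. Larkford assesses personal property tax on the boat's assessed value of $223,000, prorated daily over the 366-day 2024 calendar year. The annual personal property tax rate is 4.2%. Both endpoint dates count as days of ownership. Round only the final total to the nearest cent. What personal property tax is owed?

Days held (20 September – 31 December 2024): 103 out of 366
Tax = $223,000 × 4.2% × 103/366 = $2,635.7869

$2,635.79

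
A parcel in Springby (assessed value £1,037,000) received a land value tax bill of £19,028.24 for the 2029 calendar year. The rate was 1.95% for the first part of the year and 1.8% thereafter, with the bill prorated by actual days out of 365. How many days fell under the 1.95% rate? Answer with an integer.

Let d = days at the first rate; then 365 − d days at the second rate.
£1,037,000 × [1.95%·d + 1.8%·(365−d)] / 365 = £19,028.24
Solving gives d = 85, so the new rate took effect on March 27, 2029.

85 days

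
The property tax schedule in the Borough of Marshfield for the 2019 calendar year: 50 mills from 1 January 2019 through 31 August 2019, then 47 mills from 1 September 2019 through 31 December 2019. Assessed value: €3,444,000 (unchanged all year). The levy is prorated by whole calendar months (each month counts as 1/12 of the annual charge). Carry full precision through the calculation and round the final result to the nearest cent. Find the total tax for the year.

€168,756.00

1 January – 31 August 2019: 8 months at 50 mills → €3,444,000 × 5% × 8/12 = €114,800.0000
1 September – 31 December 2019: 4 months at 47 mills → €3,444,000 × 4.7% × 4/12 = €53,956.0000
Total = €168,756.0000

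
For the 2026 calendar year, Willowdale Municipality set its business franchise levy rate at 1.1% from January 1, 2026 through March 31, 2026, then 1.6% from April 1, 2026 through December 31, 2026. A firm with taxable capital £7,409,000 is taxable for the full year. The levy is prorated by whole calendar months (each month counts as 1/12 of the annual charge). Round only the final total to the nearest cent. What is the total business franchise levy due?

£109,282.75

January 1 – March 31, 2026: 3 months at 1.1% → £7,409,000 × 1.1% × 3/12 = £20,374.7500
April 1 – December 31, 2026: 9 months at 1.6% → £7,409,000 × 1.6% × 9/12 = £88,908.0000
Total = £109,282.7500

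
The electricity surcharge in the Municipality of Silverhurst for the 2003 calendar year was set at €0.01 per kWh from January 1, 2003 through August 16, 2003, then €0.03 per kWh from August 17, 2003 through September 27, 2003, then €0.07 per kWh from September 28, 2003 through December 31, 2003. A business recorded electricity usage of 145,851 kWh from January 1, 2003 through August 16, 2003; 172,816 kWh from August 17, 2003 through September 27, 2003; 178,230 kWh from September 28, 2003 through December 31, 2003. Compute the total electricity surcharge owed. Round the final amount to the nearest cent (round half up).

January 1 – August 16, 2003: 145,851 kWh at €0.01/kWh → €1,458.51
August 17 – September 27, 2003: 172,816 kWh at €0.03/kWh → €5,184.48
September 28 – December 31, 2003: 178,230 kWh at €0.07/kWh → €12,476.10

€19,119.09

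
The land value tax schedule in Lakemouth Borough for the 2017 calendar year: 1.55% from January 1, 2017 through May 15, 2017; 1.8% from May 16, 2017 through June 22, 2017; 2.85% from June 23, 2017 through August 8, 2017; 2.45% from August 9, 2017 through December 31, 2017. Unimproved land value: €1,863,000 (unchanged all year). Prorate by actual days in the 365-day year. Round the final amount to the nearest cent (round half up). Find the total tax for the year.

January 1 – May 15, 2017: 135 days at 1.55% → €1,863,000 × 1.55% × 135/365 = €10,680.3493
May 16 – June 22, 2017: 38 days at 1.8% → €1,863,000 × 1.8% × 38/365 = €3,491.2110
June 23 – August 8, 2017: 47 days at 2.85% → €1,863,000 × 2.85% × 47/365 = €6,836.9548
August 9 – December 31, 2017: 145 days at 2.45% → €1,863,000 × 2.45% × 145/365 = €18,132.3493
Total = €39,140.8644

€39,140.86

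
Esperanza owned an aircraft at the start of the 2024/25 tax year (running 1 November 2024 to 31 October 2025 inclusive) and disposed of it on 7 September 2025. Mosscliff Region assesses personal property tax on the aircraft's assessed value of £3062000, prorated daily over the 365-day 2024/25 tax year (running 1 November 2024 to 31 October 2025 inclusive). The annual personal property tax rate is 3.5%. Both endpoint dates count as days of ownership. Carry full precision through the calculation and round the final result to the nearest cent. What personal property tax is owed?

Days held (1 November 2024 – 7 September 2025): 311 out of 365
Tax = £3062000 × 3.5% × 311/365 = £91314.7123

£91314.71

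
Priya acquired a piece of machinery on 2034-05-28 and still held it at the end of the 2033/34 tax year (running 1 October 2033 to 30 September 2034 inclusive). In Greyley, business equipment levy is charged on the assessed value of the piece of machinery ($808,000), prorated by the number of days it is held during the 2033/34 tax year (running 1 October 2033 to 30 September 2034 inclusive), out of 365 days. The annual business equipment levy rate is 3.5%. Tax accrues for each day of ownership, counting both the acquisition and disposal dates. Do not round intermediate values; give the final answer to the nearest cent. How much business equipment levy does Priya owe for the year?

Days held (2034-05-28 to 2034-09-30): 126 out of 365
Tax = $808,000 × 3.5% × 126/365 = $9,762.4110

$9,762.41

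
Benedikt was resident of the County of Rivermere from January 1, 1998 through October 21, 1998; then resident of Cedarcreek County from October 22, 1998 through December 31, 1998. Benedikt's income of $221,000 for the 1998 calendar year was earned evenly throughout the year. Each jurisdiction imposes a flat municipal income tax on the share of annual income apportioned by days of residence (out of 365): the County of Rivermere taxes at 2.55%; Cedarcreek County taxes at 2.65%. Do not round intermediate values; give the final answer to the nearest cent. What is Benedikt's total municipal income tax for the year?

The County of Rivermere, January 1 – October 21, 1998: 294 days → $221,000 × 2.55% × 294/365 = $4,539.2795
Cedarcreek County, October 22 – December 31, 1998: 71 days → $221,000 × 2.65% × 71/365 = $1,139.2096
Total = $5,678.4890

$5,678.49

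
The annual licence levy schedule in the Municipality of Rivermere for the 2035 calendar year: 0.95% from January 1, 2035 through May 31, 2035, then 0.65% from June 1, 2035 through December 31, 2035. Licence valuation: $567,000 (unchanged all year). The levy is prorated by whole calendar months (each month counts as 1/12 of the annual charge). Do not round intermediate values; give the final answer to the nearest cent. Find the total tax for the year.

$4,394.25

January 1 – May 31, 2035: 5 months at 0.95% → $567,000 × 0.95% × 5/12 = $2,244.3750
June 1 – December 31, 2035: 7 months at 0.65% → $567,000 × 0.65% × 7/12 = $2,149.8750
Total = $4,394.2500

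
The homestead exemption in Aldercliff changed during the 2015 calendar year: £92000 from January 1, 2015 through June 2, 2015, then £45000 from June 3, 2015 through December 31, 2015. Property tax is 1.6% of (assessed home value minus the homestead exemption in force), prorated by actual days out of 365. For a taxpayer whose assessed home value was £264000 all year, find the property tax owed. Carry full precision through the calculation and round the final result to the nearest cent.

January 1 – June 2, 2015: 153 days, exemption £92000 → (£264000 − £92000) × 1.6% × 153/365 = £1153.5781
June 3 – December 31, 2015: 212 days, exemption £45000 → (£264000 − £45000) × 1.6% × 212/365 = £2035.2000
Total = £3188.7781

£3188.78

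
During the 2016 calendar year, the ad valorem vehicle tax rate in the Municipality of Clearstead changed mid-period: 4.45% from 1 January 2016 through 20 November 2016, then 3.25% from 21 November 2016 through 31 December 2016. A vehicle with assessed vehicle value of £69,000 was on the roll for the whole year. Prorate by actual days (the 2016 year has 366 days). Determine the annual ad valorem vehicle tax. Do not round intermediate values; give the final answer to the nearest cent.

1 January – 20 November 2016: 325 days at 4.45% → £69,000 × 4.45% × 325/366 = £2,726.5369
21 November – 31 December 2016: 41 days at 3.25% → £69,000 × 3.25% × 41/366 = £251.2090
Total = £2,977.7459

£2,977.75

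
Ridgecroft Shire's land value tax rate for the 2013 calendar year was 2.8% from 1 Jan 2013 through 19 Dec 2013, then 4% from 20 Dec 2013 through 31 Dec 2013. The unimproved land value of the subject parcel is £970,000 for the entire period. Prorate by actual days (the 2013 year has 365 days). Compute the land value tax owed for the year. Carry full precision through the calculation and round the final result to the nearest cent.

1 Jan – 19 Dec 2013: 353 days at 2.8% → £970,000 × 2.8% × 353/365 = £26,267.0685
20 Dec – 31 Dec 2013: 12 days at 4% → £970,000 × 4% × 12/365 = £1,275.6164
Total = £27,542.6849

£27,542.68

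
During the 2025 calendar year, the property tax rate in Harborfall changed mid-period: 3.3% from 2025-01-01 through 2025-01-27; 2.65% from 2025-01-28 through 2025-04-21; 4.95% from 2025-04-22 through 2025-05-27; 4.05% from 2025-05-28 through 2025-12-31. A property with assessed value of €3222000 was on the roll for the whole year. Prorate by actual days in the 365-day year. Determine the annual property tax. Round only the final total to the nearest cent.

2025-01-01 to 2025-01-27: 27 days at 3.3% → €3222000 × 3.3% × 27/365 = €7865.2110
2025-01-28 to 2025-04-21: 84 days at 2.65% → €3222000 × 2.65% × 84/365 = €19649.7863
2025-04-22 to 2025-05-27: 36 days at 4.95% → €3222000 × 4.95% × 36/365 = €15730.4219
2025-05-28 to 2025-12-31: 218 days at 4.05% → €3222000 × 4.05% × 218/365 = €77937.0904
Total = €121182.5096

€121182.51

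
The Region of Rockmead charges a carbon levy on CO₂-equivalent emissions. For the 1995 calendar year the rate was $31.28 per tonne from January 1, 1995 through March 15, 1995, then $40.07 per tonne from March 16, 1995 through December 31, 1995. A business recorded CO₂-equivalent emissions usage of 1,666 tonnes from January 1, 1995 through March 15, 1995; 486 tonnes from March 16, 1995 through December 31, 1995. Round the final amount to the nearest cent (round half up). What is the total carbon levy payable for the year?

January 1 – March 15, 1995: 1,666 tonnes at $31.28/tonne → $52,112.48
March 16 – December 31, 1995: 486 tonnes at $40.07/tonne → $19,474.02

$71,586.50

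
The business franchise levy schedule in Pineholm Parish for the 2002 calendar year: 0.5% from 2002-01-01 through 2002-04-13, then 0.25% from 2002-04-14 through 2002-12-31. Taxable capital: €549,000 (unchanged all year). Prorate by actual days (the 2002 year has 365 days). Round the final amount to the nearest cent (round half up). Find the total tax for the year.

2002-01-01 to 2002-04-13: 103 days at 0.5% → €549,000 × 0.5% × 103/365 = €774.6164
2002-04-14 to 2002-12-31: 262 days at 0.25% → €549,000 × 0.25% × 262/365 = €985.1918
Total = €1,759.8082

€1,759.81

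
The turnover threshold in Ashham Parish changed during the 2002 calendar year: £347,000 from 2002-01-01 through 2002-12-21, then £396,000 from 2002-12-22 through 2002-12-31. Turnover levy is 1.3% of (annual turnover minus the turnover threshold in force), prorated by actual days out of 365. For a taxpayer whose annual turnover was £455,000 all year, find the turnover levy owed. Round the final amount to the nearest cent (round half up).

2002-01-01 to 2002-12-21: 355 days, exemption £347,000 → (£455,000 − £347,000) × 1.3% × 355/365 = £1,365.5342
2002-12-22 to 2002-12-31: 10 days, exemption £396,000 → (£455,000 − £396,000) × 1.3% × 10/365 = £21.0137
Total = £1,386.5479

£1,386.55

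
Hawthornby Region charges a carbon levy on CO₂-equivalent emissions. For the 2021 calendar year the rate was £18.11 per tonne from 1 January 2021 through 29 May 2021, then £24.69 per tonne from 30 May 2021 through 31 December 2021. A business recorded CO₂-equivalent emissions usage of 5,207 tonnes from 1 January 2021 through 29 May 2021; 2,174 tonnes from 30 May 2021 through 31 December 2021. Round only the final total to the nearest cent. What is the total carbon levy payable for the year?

1 January – 29 May 2021: 5,207 tonnes at £18.11/tonne → £94,298.77
30 May – 31 December 2021: 2,174 tonnes at £24.69/tonne → £53,676.06

£147,974.83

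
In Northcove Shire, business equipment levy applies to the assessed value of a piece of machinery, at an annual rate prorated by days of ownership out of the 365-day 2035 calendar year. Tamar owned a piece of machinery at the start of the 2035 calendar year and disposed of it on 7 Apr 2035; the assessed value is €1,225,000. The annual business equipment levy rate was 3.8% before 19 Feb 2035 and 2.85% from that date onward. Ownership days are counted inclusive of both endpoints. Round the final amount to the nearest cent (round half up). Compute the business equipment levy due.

1 Jan – 18 Feb 2035: 49 days at 3.8% → €1,225,000 × 3.8% × 49/365 = €6,249.1781
19 Feb – 7 Apr 2035: 48 days at 2.85% → €1,225,000 × 2.85% × 48/365 = €4,591.2329
Total = €10,840.4110

€10,840.41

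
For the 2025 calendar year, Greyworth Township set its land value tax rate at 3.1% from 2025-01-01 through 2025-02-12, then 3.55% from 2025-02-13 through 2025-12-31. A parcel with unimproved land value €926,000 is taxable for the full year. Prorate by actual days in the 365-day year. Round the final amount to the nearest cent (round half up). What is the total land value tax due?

€32,382.09

2025-01-01 to 2025-02-12: 43 days at 3.1% → €926,000 × 3.1% × 43/365 = €3,381.8027
2025-02-13 to 2025-12-31: 322 days at 3.55% → €926,000 × 3.55% × 322/365 = €29,000.2904
Total = €32,382.0932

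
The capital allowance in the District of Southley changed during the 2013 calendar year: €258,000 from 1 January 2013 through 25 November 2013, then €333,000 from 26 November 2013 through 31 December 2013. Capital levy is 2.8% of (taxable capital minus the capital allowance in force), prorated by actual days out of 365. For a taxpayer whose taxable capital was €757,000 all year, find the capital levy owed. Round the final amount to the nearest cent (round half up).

1 January – 25 November 2013: 329 days, exemption €258,000 → (€757,000 − €258,000) × 2.8% × 329/365 = €12,593.9397
26 November – 31 December 2013: 36 days, exemption €333,000 → (€757,000 − €333,000) × 2.8% × 36/365 = €1,170.9370
Total = €13,764.8767

€13,764.88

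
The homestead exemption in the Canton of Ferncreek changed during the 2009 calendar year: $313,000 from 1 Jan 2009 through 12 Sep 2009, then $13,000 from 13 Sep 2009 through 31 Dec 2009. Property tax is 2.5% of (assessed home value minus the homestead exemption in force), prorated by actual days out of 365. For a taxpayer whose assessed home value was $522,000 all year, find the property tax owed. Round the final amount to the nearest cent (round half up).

1 Jan – 12 Sep 2009: 255 days, exemption $313,000 → ($522,000 − $313,000) × 2.5% × 255/365 = $3,650.3425
13 Sep – 31 Dec 2009: 110 days, exemption $13,000 → ($522,000 − $13,000) × 2.5% × 110/365 = $3,834.9315
Total = $7,485.2740

$7,485.27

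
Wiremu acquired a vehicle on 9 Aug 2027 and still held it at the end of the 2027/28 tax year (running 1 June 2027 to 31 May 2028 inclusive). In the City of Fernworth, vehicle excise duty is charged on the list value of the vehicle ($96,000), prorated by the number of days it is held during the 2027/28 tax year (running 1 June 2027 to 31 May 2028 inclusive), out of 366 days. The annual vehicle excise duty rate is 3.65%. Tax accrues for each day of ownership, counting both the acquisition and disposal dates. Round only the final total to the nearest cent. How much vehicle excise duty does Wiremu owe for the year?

Days held (9 Aug 2027 – 31 May 2028): 297 out of 366
Tax = $96,000 × 3.65% × 297/366 = $2,843.4098

$2,843.41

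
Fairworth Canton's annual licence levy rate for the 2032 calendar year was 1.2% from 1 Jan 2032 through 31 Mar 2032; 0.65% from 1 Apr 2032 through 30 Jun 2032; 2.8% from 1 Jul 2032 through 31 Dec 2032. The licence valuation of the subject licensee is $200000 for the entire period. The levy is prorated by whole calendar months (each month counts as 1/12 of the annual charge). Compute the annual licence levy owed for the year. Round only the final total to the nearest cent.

$3725.00

1 Jan – 31 Mar 2032: 3 months at 1.2% → $200000 × 1.2% × 3/12 = $600.0000
1 Apr – 30 Jun 2032: 3 months at 0.65% → $200000 × 0.65% × 3/12 = $325.0000
1 Jul – 31 Dec 2032: 6 months at 2.8% → $200000 × 2.8% × 6/12 = $2800.0000
Total = $3725.0000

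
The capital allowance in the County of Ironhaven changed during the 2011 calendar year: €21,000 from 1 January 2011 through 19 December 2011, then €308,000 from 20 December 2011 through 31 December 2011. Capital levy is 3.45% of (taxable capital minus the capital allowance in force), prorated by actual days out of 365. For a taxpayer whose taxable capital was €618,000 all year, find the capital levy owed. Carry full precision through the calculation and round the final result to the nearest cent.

€20,270.97

1 January – 19 December 2011: 353 days, exemption €21,000 → (€618,000 − €21,000) × 3.45% × 353/365 = €19,919.3548
20 December – 31 December 2011: 12 days, exemption €308,000 → (€618,000 − €308,000) × 3.45% × 12/365 = €351.6164
Total = €20,270.9712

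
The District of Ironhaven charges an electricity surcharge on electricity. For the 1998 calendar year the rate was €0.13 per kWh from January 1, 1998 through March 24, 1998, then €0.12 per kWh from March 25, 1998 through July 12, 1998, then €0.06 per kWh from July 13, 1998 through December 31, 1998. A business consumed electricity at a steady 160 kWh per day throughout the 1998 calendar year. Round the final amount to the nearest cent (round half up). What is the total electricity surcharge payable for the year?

January 1 – March 24, 1998: 83 days × 160 kWh/day = 13,280 kWh at €0.13/kWh → €1,726.40
March 25 – July 12, 1998: 110 days × 160 kWh/day = 17,600 kWh at €0.12/kWh → €2,112.00
July 13 – December 31, 1998: 172 days × 160 kWh/day = 27,520 kWh at €0.06/kWh → €1,651.20

€5,489.60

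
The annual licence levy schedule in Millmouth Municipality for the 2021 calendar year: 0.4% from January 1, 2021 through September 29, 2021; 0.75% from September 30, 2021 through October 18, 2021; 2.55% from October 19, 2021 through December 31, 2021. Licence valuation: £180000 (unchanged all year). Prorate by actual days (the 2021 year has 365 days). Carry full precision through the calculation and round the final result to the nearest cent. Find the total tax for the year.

January 1 – September 29, 2021: 272 days at 0.4% → £180000 × 0.4% × 272/365 = £536.5479
September 30 – October 18, 2021: 19 days at 0.75% → £180000 × 0.75% × 19/365 = £70.2740
October 19 – December 31, 2021: 74 days at 2.55% → £180000 × 2.55% × 74/365 = £930.5753
Total = £1537.3973

£1537.40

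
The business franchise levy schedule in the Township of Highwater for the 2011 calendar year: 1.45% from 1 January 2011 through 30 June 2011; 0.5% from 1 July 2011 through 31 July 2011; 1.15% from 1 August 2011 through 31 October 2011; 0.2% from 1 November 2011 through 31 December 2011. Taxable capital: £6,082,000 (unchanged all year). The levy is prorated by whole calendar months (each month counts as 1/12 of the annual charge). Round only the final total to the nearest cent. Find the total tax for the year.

1 January – 30 June 2011: 6 months at 1.45% → £6,082,000 × 1.45% × 6/12 = £44,094.5000
1 July – 31 July 2011: 1 month at 0.5% → £6,082,000 × 0.5% × 1/12 = £2,534.1667
1 August – 31 October 2011: 3 months at 1.15% → £6,082,000 × 1.15% × 3/12 = £17,485.7500
1 November – 31 December 2011: 2 months at 0.2% → £6,082,000 × 0.2% × 2/12 = £2,027.3333
Total = £66,141.7500

£66,141.75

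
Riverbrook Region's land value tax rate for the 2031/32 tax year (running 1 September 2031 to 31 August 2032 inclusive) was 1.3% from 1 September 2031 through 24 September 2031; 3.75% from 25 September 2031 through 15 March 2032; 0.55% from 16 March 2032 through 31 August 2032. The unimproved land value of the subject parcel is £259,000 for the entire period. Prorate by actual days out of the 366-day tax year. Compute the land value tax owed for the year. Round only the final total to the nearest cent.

1 September – 24 September 2031: 24 days at 1.3% → £259,000 × 1.3% × 24/366 = £220.7869
25 September 2031 – 15 March 2032: 173 days at 3.75% → £259,000 × 3.75% × 173/366 = £4,590.8811
16 March – 31 August 2032: 169 days at 0.55% → £259,000 × 0.55% × 169/366 = £657.7609
Total = £5,469.4290

£5,469.43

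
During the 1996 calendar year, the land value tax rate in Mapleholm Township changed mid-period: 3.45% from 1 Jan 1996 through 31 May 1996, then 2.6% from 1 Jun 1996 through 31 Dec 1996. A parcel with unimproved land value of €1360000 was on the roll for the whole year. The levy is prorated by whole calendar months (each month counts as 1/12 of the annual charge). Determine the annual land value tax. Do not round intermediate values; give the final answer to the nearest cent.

1 Jan – 31 May 1996: 5 months at 3.45% → €1360000 × 3.45% × 5/12 = €19550.0000
1 Jun – 31 Dec 1996: 7 months at 2.6% → €1360000 × 2.6% × 7/12 = €20626.6667
Total = €40176.6667

€40176.67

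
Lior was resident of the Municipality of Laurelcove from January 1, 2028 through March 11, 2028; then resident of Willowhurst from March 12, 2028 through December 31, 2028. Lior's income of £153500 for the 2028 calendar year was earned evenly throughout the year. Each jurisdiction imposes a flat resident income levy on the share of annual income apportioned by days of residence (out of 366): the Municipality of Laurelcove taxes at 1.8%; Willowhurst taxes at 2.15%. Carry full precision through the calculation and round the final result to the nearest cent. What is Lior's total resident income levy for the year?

The Municipality of Laurelcove, January 1 – March 11, 2028: 71 days → £153500 × 1.8% × 71/366 = £535.9918
Willowhurst, March 12 – December 31, 2028: 295 days → £153500 × 2.15% × 295/366 = £2660.0376
Total = £3196.0294

£3196.03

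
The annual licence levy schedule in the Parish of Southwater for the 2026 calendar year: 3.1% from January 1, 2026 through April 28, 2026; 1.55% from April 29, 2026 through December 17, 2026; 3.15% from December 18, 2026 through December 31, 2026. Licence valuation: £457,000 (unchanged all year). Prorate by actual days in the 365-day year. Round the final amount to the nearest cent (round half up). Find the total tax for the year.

January 1 – April 28, 2026: 118 days at 3.1% → £457,000 × 3.1% × 118/365 = £4,580.0164
April 29 – December 17, 2026: 233 days at 1.55% → £457,000 × 1.55% × 233/365 = £4,521.7959
December 18 – December 31, 2026: 14 days at 3.15% → £457,000 × 3.15% × 14/365 = £552.1562
Total = £9,653.9685

£9,653.97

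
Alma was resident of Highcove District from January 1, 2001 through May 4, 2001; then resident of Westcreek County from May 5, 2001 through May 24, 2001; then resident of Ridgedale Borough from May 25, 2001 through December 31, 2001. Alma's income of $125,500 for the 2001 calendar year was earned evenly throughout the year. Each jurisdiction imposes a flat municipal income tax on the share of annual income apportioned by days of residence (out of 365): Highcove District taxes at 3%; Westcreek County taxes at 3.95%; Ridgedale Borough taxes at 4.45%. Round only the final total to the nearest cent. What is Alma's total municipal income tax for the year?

$4,932.15

Highcove District, January 1 – May 4, 2001: 124 days → $125,500 × 3% × 124/365 = $1,279.0685
Westcreek County, May 5 – May 24, 2001: 20 days → $125,500 × 3.95% × 20/365 = $271.6301
Ridgedale Borough, May 25 – December 31, 2001: 221 days → $125,500 × 4.45% × 221/365 = $3,381.4514
Total = $4,932.1500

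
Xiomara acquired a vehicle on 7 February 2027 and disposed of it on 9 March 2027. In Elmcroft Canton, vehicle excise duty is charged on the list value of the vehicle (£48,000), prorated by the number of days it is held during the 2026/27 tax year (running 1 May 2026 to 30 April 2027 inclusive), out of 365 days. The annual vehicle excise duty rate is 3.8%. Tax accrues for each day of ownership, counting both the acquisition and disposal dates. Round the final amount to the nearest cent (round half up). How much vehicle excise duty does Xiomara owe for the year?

£154.92

Days held (7 February – 9 March 2027): 31 out of 365
Tax = £48,000 × 3.8% × 31/365 = £154.9151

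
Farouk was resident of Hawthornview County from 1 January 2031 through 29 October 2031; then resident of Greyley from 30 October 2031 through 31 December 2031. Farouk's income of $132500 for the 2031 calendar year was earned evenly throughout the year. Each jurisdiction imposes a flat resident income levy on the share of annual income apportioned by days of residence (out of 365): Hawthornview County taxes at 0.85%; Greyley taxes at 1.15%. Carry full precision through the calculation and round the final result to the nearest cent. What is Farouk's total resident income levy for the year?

Hawthornview County, 1 January – 29 October 2031: 302 days → $132500 × 0.85% × 302/365 = $931.8562
Greyley, 30 October – 31 December 2031: 63 days → $132500 × 1.15% × 63/365 = $263.0034
Total = $1194.8596

$1194.86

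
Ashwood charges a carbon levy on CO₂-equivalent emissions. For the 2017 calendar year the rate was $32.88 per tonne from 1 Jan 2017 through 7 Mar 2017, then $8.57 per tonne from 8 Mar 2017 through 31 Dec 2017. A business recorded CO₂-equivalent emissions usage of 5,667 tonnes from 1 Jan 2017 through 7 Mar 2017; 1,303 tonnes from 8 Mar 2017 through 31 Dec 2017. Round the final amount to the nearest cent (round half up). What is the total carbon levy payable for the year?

$197497.67

1 Jan – 7 Mar 2017: 5,667 tonnes at $32.88/tonne → $186330.96
8 Mar – 31 Dec 2017: 1,303 tonnes at $8.57/tonne → $11166.71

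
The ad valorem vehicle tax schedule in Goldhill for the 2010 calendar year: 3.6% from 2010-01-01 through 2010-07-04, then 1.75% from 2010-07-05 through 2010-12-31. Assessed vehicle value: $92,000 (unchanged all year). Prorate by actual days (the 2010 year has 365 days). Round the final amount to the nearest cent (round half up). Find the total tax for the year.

2010-01-01 to 2010-07-04: 185 days at 3.6% → $92,000 × 3.6% × 185/365 = $1,678.6849
2010-07-05 to 2010-12-31: 180 days at 1.75% → $92,000 × 1.75% × 180/365 = $793.9726
Total = $2,472.6575

$2,472.66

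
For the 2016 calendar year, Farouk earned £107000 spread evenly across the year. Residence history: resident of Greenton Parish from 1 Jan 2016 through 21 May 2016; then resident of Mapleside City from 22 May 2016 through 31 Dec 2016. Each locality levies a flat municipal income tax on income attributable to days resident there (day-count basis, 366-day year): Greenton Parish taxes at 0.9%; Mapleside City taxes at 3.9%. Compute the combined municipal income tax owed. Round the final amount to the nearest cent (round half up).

£2927.59

Greenton Parish, 1 Jan – 21 May 2016: 142 days → £107000 × 0.9% × 142/366 = £373.6230
Mapleside City, 22 May – 31 Dec 2016: 224 days → £107000 × 3.9% × 224/366 = £2553.9672
Total = £2927.5902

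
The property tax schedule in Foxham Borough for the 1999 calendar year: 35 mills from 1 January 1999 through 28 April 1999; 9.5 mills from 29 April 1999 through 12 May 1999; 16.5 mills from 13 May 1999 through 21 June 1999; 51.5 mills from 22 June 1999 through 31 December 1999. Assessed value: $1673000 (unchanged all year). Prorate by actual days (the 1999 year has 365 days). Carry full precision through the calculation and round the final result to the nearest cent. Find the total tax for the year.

1 January – 28 April 1999: 118 days at 35 mills → $1673000 × 3.5% × 118/365 = $18930.1096
29 April – 12 May 1999: 14 days at 9.5 mills → $1673000 × 0.95% × 14/365 = $609.6137
13 May – 21 June 1999: 40 days at 16.5 mills → $1673000 × 1.65% × 40/365 = $3025.1507
22 June – 31 December 1999: 193 days at 51.5 mills → $1673000 × 5.15% × 193/365 = $45558.3110
Total = $68123.1849

$68123.18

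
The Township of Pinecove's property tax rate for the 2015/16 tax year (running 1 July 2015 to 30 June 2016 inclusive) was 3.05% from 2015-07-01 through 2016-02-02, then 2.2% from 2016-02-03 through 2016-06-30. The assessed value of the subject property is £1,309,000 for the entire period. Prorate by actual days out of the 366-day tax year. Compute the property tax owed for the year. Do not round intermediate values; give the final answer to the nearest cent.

2015-07-01 to 2016-02-02: 217 days at 3.05% → £1,309,000 × 3.05% × 217/366 = £23,671.0833
2016-02-03 to 2016-06-30: 149 days at 2.2% → £1,309,000 × 2.2% × 149/366 = £11,723.7760
Total = £35,394.8593

£35,394.86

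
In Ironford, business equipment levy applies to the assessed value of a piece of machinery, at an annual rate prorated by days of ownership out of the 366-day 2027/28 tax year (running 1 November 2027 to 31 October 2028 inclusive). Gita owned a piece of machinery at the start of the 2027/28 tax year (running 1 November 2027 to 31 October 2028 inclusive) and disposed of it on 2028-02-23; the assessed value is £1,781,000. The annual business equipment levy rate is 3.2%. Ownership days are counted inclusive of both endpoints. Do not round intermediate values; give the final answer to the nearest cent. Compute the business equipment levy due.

£17,907.32

Days held (2027-11-01 to 2028-02-23): 115 out of 366
Tax = £1,781,000 × 3.2% × 115/366 = £17,907.3224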